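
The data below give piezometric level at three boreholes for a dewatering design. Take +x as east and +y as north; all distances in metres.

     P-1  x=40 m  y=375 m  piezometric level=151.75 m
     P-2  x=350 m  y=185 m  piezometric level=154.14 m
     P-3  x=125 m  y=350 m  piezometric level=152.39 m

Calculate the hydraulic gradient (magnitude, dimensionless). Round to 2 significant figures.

0.0074

Taking P-1 as reference: P-2−P-1 = (310, -190, +2.39); P-3−P-1 = (85, -25, +0.64).
Solve a·Δx + b·Δy = Δh: det = 310·(-25) − 85·(-190) = 8400.
∂h/∂x = [(+2.39)·(-25) − (+0.64)·(-190)] / 8400 = +0.007363
∂h/∂y = [310·(+0.64) − 85·(+2.39)] / 8400 = -0.0005655
|∇h| = √(0.007363² + -0.0005655²) = 0.007385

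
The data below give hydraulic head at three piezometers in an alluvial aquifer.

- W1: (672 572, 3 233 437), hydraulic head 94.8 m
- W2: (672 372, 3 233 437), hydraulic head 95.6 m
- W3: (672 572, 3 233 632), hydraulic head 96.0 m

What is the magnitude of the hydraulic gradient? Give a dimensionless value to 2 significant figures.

0.0073

∂h/∂x = (95.6 − 94.8) / (672372 − 672572) = -0.004000
∂h/∂y = (96.0 − 94.8) / (3233632 − 3233437) = +0.006154
|∇h| = √(-0.004000² + 0.006154²) = 0.00734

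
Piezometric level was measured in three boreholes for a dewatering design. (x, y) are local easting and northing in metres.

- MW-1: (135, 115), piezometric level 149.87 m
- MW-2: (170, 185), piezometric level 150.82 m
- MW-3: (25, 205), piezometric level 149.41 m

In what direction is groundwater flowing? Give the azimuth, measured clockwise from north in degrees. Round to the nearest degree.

Taking MW-1 as reference: MW-2−MW-1 = (35, 70, +0.95); MW-3−MW-1 = (-110, 90, -0.46).
Determinant of the coordinate differences = 35·90 − (-110)·70 = 10850.
∂h/∂x = [(+0.95)·90 − (-0.46)·70] / 10850 = +0.01085
∂h/∂y = [35·(-0.46) − (-110)·(+0.95)] / 10850 = +0.008147
Flow direction (−∇h) has components (-0.01085 E, -0.008147 N).
Azimuth = atan2(E, N) = atan2(-0.01085, -0.008147) = 233.1° ≈ 233°.

233°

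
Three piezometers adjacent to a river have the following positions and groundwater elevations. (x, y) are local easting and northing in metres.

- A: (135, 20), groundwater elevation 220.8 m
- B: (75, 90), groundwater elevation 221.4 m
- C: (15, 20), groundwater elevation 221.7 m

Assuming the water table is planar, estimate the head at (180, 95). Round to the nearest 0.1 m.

220.6 m

With h = a·x + b·y + c and A as origin, the differences give:
  (-60)·a + 70·b = +0.6
  (-120)·a + 0·b = +0.9
Eliminate b (×0 and ×70, subtract): 8400·a = -63.00 → a = ∂h/∂x = -0.007500
Back-substitute: b = ∂h/∂y = +0.002143.
h(180, 95) = 220.8 + (-0.007500)·(45) + (+0.002143)·(75) = 220.8 -0.337 +0.161 = 220.623 m.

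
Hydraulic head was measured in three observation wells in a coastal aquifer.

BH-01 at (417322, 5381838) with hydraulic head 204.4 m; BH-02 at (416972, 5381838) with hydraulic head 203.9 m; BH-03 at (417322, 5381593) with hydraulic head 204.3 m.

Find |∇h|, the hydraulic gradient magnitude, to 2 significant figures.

∂h/∂x = (203.9 − 204.4) / (416972 − 417322) = +0.001429
∂h/∂y = (204.3 − 204.4) / (5381593 − 5381838) = +0.0004082
|∇h| = √(0.001429² + 0.0004082²) = 0.001486

0.0015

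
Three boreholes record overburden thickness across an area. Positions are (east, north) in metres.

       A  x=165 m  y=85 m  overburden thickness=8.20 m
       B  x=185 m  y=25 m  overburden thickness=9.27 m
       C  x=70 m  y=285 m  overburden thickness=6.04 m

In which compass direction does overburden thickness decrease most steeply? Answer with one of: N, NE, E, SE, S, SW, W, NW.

With d = a·x + b·y + c and A as origin, the differences give:
  20·a + (-60)·b = +1.07
  (-95)·a + 200·b = -2.16
Eliminate b (×200 and ×(-60), subtract): -1700·a = 84.400 → a = ∂d/∂x = -0.04965
Back-substitute: b = ∂d/∂y = -0.03438.
Steepest decrease is along −∇f = (+0.04965 E, +0.03438 N) → northeast.

NE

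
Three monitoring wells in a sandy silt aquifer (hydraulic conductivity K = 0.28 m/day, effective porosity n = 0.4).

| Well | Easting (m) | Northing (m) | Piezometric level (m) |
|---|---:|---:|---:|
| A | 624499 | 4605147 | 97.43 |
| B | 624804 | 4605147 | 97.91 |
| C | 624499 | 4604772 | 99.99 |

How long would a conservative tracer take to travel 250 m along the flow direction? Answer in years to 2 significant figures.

∂h/∂x = (97.91 − 97.43) / (624804 − 624499) = +0.001574
∂h/∂y = (99.99 − 97.43) / (4604772 − 4605147) = -0.006827
|∇h| = √(0.001574² + -0.006827²) = 0.007006
Seepage velocity v = K·i/n = 0.28 × 0.007006 / 0.4 = 0.004904 m/day.
t = 250 / 0.004904 = 5.098e+04 days = 140 years.

140 years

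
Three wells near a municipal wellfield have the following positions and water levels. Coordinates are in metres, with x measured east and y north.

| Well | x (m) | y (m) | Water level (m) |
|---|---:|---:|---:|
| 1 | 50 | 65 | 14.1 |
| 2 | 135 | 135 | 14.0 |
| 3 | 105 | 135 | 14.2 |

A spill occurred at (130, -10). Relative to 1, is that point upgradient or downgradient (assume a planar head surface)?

Differences from 1: to 2 (Δx, Δy, Δh) = (85, 70, -0.1); to 3 = (55, 70, +0.1).
Determinant of the coordinate differences = 85·70 − 55·70 = 2100.
∂h/∂x = [(-0.1)·70 − (+0.1)·70] / 2100 = -0.006667
∂h/∂y = [85·(+0.1) − 55·(-0.1)] / 2100 = +0.006667
Head at (130, -10) = 14.1 + (-0.006667)·(80) + (+0.006667)·(-75) = 13.07 m.
That is lower than the 14.1 m at 1, so the point is downgradient.

downgradient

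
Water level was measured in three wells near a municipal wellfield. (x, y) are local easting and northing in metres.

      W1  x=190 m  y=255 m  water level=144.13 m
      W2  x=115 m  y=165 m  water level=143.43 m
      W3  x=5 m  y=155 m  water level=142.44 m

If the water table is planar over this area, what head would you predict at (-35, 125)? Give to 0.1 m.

Differences from W1: to W2 (Δx, Δy, Δh) = (-75, -90, -0.70); to W3 = (-185, -100, -1.69).
Solve a·Δx + b·Δy = Δh: det = (-75)·(-100) − (-185)·(-90) = -9150.
∂h/∂x = [(-0.70)·(-100) − (-1.69)·(-90)] / -9150 = +0.008973
∂h/∂y = [(-75)·(-1.69) − (-185)·(-0.70)] / -9150 = +0.0003005
h(-35, 125) = 144.13 + (+0.008973)·(-225) + (+0.0003005)·(-130) = 144.13 -2.019 -0.039 = 142.072 m.

142.1 m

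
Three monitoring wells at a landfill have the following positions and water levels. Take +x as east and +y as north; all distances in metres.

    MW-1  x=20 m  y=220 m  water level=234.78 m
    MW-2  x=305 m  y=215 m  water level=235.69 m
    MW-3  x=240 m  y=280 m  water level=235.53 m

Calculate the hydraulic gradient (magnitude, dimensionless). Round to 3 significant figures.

0.00329

With h = a·x + b·y + c and MW-1 as origin, the differences give:
  285·a + (-5)·b = +0.91
  220·a + 60·b = +0.75
Eliminate b (×60 and ×(-5), subtract): 18200·a = 58.350 → a = ∂h/∂x = +0.003206
Back-substitute: b = ∂h/∂y = +0.0007445.
|∇h| = √(0.003206² + 0.0007445²) = 0.003291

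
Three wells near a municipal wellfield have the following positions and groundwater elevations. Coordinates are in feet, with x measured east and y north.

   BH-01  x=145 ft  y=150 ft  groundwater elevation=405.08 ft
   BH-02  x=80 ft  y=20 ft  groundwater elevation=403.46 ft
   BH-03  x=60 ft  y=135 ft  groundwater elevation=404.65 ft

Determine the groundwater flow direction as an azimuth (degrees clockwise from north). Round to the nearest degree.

196°

Differences from BH-01: to BH-02 (Δx, Δy, Δh) = (-65, -130, -1.62); to BH-03 = (-85, -15, -0.43).
Determinant of the coordinate differences = (-65)·(-15) − (-85)·(-130) = -10075.
∂h/∂x = [(-1.62)·(-15) − (-0.43)·(-130)] / -10075 = +0.003136
∂h/∂y = [(-65)·(-0.43) − (-85)·(-1.62)] / -10075 = +0.01089
Flow direction (−∇h) has components (-0.003136 E, -0.01089 N).
Azimuth = atan2(E, N) = atan2(-0.003136, -0.01089) = 196.1° ≈ 196°.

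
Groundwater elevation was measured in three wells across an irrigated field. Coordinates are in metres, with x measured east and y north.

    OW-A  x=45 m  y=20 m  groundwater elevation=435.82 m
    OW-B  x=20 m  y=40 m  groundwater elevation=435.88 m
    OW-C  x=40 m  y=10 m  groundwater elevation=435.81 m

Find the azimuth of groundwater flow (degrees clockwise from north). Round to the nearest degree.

Differences from OW-A: to OW-B (Δx, Δy, Δh) = (-25, 20, +0.06); to OW-C = (-5, -10, -0.01).
Determinant of the coordinate differences = (-25)·(-10) − (-5)·20 = 350.
∂h/∂x = [(+0.06)·(-10) − (-0.01)·20] / 350 = -0.001143
∂h/∂y = [(-25)·(-0.01) − (-5)·(+0.06)] / 350 = +0.001571
Flow direction (−∇h) has components (+0.001143 E, -0.001571 N).
Azimuth = atan2(E, N) = atan2(+0.001143, -0.001571) = 144.0° ≈ 144°.

144°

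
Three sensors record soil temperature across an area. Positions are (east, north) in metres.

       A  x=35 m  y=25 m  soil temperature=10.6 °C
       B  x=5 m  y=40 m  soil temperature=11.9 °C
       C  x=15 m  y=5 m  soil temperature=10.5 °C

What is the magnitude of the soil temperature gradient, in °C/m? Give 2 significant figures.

0.042 °C/m

Three-point gradient (reference A): Δ to B = (-30, 15, +1.3), Δ to C = (-20, -20, -0.1).
∂T/∂x = -0.02722, ∂T/∂y = +0.03222 (det = 900).
|∇f| = √(-0.02722² + 0.03222²) = 0.04218 °C/m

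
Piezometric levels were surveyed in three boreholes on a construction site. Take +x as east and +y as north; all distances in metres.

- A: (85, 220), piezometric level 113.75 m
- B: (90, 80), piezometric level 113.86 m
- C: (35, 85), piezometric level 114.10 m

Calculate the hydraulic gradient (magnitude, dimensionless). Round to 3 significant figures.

With h = a·x + b·y + c and A as origin, the differences give:
  5·a + (-140)·b = +0.11
  (-50)·a + (-135)·b = +0.35
Eliminate b (×(-135) and ×(-140), subtract): -7675·a = 34.150 → a = ∂h/∂x = -0.004450
Back-substitute: b = ∂h/∂y = -0.0009446.
|∇h| = √(-0.004450² + -0.0009446²) = 0.004549

0.00455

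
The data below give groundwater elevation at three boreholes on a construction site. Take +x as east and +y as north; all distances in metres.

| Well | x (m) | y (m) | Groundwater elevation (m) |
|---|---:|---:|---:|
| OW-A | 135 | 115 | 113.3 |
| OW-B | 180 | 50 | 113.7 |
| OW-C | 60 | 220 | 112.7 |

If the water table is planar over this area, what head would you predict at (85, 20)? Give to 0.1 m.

116.2 m

Differences from OW-A: to OW-B (Δx, Δy, Δh) = (45, -65, +0.4); to OW-C = (-75, 105, -0.6).
Determinant of the coordinate differences = 45·105 − (-75)·(-65) = -150.
∂h/∂x = [(+0.4)·105 − (-0.6)·(-65)] / -150 = -0.02000
∂h/∂y = [45·(-0.6) − (-75)·(+0.4)] / -150 = -0.02000
h(85, 20) = 113.3 + (-0.02000)·(-50) + (-0.02000)·(-95) = 113.3 +1.000 +1.900 = 116.200 m.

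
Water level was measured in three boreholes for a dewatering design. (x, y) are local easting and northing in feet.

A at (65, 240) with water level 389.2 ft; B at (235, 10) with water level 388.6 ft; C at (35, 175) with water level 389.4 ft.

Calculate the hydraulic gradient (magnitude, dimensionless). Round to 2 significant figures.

0.0048

With h = a·x + b·y + c and A as origin, the differences give:
  170·a + (-230)·b = -0.6
  (-30)·a + (-65)·b = +0.2
Eliminate b (×(-65) and ×(-230), subtract): -17950·a = 85.00 → a = ∂h/∂x = -0.004735
Back-substitute: b = ∂h/∂y = -0.0008914.
|∇h| = √(-0.004735² + -0.0008914²) = 0.004818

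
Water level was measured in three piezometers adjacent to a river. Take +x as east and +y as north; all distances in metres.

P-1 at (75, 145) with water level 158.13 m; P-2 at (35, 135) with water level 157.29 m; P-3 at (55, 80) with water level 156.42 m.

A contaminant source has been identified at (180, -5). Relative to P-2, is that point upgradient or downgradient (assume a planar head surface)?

downgradient

Three-point gradient (reference P-1): Δ to P-2 = (-40, -10, -0.84), Δ to P-3 = (-20, -65, -1.71).
∂h/∂x = +0.01563, ∂h/∂y = +0.02150 (det = 2400).
Head at (180, -5) = 158.13 + (+0.01563)·(105) + (+0.02150)·(-150) = 156.55 m.
That is lower than the 157.29 m at P-2, so the point is downgradient.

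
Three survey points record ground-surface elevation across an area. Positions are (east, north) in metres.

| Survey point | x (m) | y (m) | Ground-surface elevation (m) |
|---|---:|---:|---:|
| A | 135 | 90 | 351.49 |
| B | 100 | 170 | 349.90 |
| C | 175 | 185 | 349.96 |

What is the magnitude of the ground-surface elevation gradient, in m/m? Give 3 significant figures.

0.0185 m/m

Taking A as reference: B−A = (-35, 80, -1.59); C−A = (40, 95, -1.53).
Solve a·Δx + b·Δy = Δz: det = (-35)·95 − 40·80 = -6525.
∂z/∂x = [(-1.59)·95 − (-1.53)·80] / -6525 = +0.004391
∂z/∂y = [(-35)·(-1.53) − 40·(-1.59)] / -6525 = -0.01795
|∇f| = √(0.004391² + -0.01795²) = 0.01848 m/m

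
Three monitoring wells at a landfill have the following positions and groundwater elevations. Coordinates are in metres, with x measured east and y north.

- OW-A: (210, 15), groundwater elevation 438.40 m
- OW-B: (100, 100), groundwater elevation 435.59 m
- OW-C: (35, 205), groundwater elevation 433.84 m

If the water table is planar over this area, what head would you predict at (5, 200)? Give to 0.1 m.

433.1 m

With h = a·x + b·y + c and OW-A as origin, the differences give:
  (-110)·a + 85·b = -2.81
  (-175)·a + 190·b = -4.56
Eliminate b (×190 and ×85, subtract): -6025·a = -146.300 → a = ∂h/∂x = +0.02428
Back-substitute: b = ∂h/∂y = -0.001635.
h(5, 200) = 438.40 + (+0.02428)·(-205) + (-0.001635)·(185) = 438.40 -4.978 -0.302 = 433.120 m.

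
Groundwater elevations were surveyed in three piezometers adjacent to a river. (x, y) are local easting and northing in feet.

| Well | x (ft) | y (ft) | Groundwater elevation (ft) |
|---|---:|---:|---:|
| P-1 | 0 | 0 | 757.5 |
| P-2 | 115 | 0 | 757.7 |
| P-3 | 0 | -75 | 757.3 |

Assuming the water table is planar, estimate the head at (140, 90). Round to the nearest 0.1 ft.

758.0 ft

∂h/∂x = (757.7 − 757.5) / (115 − 0) = +0.001739
∂h/∂y = (757.3 − 757.5) / (-75 − 0) = +0.002667
h(140, 90) = 757.5 + (+0.001739)·(140) + (+0.002667)·(90) = 757.5 +0.243 +0.240 = 757.983 ft.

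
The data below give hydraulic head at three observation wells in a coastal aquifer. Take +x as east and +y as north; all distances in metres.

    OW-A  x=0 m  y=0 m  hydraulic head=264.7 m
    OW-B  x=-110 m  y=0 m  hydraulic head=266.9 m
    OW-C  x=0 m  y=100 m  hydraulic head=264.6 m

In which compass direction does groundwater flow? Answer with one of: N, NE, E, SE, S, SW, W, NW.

E

∂h/∂x = (266.9 − 264.7) / (-110 − 0) = -0.02000
∂h/∂y = (264.6 − 264.7) / (100 − 0) = -0.0010000
Flow = −∇h = (+0.02000 east, +0.0010000 north), which points east.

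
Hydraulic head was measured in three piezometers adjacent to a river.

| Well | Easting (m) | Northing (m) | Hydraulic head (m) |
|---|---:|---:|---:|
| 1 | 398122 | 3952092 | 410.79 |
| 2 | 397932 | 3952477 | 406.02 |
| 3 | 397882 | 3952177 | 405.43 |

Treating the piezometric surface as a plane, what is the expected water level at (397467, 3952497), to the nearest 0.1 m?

395.9 m

Three-point gradient (reference 1): Δ to 2 = (-190, 385, -4.77), Δ to 3 = (-240, 85, -5.36).
∂h/∂x = +0.02175, ∂h/∂y = -0.001658 (det = 76250).
h(397467, 3952497) = 410.79 + (+0.02175)·(-655) + (-0.001658)·(405) = 410.79 -14.244 -0.671 = 395.875 m.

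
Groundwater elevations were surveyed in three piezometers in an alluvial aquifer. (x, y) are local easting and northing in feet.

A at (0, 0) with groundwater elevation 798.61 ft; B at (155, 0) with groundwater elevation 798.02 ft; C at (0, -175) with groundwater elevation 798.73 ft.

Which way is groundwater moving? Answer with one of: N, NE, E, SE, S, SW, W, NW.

E

∂h/∂x = (798.02 − 798.61) / (155 − 0) = -0.003806
∂h/∂y = (798.73 − 798.61) / (-175 − 0) = -0.0006857
Flow = −∇h = (+0.003806 east, +0.0006857 north), which points east.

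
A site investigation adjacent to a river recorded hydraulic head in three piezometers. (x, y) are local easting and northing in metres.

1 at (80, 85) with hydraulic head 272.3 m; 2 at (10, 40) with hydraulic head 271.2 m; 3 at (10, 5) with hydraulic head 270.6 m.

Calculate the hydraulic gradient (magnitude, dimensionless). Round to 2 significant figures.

0.018

Taking 1 as reference: 2−1 = (-70, -45, -1.1); 3−1 = (-70, -80, -1.7).
Solve a·Δx + b·Δy = Δh: det = (-70)·(-80) − (-70)·(-45) = 2450.
∂h/∂x = [(-1.1)·(-80) − (-1.7)·(-45)] / 2450 = +0.004694
∂h/∂y = [(-70)·(-1.7) − (-70)·(-1.1)] / 2450 = +0.01714
|∇h| = √(0.004694² + 0.01714²) = 0.01777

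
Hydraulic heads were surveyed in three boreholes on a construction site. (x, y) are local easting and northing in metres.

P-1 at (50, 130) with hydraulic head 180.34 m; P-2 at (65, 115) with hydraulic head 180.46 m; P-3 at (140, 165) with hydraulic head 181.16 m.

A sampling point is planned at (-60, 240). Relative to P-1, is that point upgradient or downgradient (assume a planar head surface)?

downgradient

Differences from P-1: to P-2 (Δx, Δy, Δh) = (15, -15, +0.12); to P-3 = (90, 35, +0.82).
Determinant of the coordinate differences = 15·35 − 90·(-15) = 1875.
∂h/∂x = [(+0.12)·35 − (+0.82)·(-15)] / 1875 = +0.008800
∂h/∂y = [15·(+0.82) − 90·(+0.12)] / 1875 = +0.0008000
Head at (-60, 240) = 180.34 + (+0.008800)·(-110) + (+0.0008000)·(110) = 179.46 m.
That is lower than the 180.34 m at P-1, so the point is downgradient.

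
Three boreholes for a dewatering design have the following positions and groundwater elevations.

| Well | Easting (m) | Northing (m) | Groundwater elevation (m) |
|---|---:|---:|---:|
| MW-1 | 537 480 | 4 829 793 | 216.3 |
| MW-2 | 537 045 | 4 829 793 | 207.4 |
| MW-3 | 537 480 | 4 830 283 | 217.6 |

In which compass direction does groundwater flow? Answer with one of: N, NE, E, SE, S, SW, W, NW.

W

∂h/∂x = (207.4 − 216.3) / (537045 − 537480) = +0.02046
∂h/∂y = (217.6 − 216.3) / (4830283 − 4829793) = +0.002653
Flow = −∇h = (-0.02046 east, -0.002653 north), which points west.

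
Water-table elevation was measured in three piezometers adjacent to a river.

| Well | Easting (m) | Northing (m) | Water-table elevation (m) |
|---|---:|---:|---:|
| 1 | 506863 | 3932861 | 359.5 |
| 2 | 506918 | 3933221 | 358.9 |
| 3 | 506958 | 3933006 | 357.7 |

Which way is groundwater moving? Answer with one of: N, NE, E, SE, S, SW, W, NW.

Taking 1 as reference: 2−1 = (55, 360, -0.6); 3−1 = (95, 145, -1.8).
Solve a·Δx + b·Δy = Δh: det = 55·145 − 95·360 = -26225.
∂h/∂x = [(-0.6)·145 − (-1.8)·360] / -26225 = -0.02139
∂h/∂y = [55·(-1.8) − 95·(-0.6)] / -26225 = +0.001602
Flow = −∇h = (+0.02139 east, -0.001602 north), which points east.

E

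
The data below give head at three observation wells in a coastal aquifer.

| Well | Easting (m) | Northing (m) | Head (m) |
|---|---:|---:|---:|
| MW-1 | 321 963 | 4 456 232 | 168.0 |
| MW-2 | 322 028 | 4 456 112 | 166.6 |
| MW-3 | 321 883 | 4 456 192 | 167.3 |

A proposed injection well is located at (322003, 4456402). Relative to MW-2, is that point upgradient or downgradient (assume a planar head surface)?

upgradient

Differences from MW-1: to MW-2 (Δx, Δy, Δh) = (65, -120, -1.4); to MW-3 = (-80, -40, -0.7).
Determinant of the coordinate differences = 65·(-40) − (-80)·(-120) = -12200.
∂h/∂x = [(-1.4)·(-40) − (-0.7)·(-120)] / -12200 = +0.002295
∂h/∂y = [65·(-0.7) − (-80)·(-1.4)] / -12200 = +0.01291
Head at (322003, 4456402) = 168.0 + (+0.002295)·(40) + (+0.01291)·(170) = 170.29 m.
That is higher than the 166.6 m at MW-2, so the point is upgradient.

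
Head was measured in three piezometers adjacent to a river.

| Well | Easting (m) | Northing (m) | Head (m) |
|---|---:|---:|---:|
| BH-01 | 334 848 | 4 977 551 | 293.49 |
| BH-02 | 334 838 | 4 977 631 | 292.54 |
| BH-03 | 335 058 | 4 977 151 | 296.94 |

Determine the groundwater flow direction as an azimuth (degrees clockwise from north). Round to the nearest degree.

Taking BH-01 as reference: BH-02−BH-01 = (-10, 80, -0.95); BH-03−BH-01 = (210, -400, +3.45).
Determinant of the coordinate differences = (-10)·(-400) − 210·80 = -12800.
∂h/∂x = [(-0.95)·(-400) − (+3.45)·80] / -12800 = -0.008125
∂h/∂y = [(-10)·(+3.45) − 210·(-0.95)] / -12800 = -0.01289
Flow direction (−∇h) has components (+0.008125 E, +0.01289 N).
Azimuth = atan2(E, N) = atan2(+0.008125, +0.01289) = 32.2° ≈ 032°.

032°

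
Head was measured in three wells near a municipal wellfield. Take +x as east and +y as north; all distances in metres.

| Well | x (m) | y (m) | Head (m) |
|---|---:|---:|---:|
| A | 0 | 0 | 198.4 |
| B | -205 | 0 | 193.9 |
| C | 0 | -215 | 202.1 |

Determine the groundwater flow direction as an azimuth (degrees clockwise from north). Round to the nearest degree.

308°

∂h/∂x = (193.9 − 198.4) / (-205 − 0) = +0.02195
∂h/∂y = (202.1 − 198.4) / (-215 − 0) = -0.01721
Flow direction (−∇h) has components (-0.02195 E, +0.01721 N).
Azimuth = atan2(E, N) = atan2(-0.02195, +0.01721) = 308.1° ≈ 308°.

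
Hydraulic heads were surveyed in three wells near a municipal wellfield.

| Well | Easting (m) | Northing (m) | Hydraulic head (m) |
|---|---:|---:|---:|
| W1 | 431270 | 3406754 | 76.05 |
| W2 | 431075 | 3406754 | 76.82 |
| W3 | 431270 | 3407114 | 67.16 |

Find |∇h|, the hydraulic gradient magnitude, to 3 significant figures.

0.0250

∂h/∂x = (76.82 − 76.05) / (431075 − 431270) = -0.003949
∂h/∂y = (67.16 − 76.05) / (3407114 − 3406754) = -0.02469
|∇h| = √(-0.003949² + -0.02469²) = 0.025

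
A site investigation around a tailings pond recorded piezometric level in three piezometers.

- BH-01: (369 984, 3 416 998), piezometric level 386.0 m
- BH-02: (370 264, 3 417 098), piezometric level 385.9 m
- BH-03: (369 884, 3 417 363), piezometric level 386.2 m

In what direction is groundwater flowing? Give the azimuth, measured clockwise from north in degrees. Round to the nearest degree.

129°

With h = a·x + b·y + c and BH-01 as origin, the differences give:
  280·a + 100·b = -0.1
  (-100)·a + 365·b = +0.2
Eliminate b (×365 and ×100, subtract): 112200·a = -56.50 → a = ∂h/∂x = -0.0005036
Back-substitute: b = ∂h/∂y = +0.0004100.
Flow direction (−∇h) has components (+0.0005036 E, -0.0004100 N).
Azimuth = atan2(E, N) = atan2(+0.0005036, -0.0004100) = 129.2° ≈ 129°.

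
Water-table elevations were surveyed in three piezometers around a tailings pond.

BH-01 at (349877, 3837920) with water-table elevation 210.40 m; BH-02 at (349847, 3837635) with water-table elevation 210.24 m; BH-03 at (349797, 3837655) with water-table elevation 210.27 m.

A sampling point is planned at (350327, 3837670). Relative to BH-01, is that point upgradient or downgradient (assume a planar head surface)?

With h = a·x + b·y + c and BH-01 as origin, the differences give:
  (-30)·a + (-285)·b = -0.16
  (-80)·a + (-265)·b = -0.13
Eliminate b (×(-265) and ×(-285), subtract): -14850·a = 5.350 → a = ∂h/∂x = -0.0003603
Back-substitute: b = ∂h/∂y = +0.0005993.
Head at (350327, 3837670) = 210.40 + (-0.0003603)·(450) + (+0.0005993)·(-250) = 210.09 m.
That is lower than the 210.40 m at BH-01, so the point is downgradient.

downgradient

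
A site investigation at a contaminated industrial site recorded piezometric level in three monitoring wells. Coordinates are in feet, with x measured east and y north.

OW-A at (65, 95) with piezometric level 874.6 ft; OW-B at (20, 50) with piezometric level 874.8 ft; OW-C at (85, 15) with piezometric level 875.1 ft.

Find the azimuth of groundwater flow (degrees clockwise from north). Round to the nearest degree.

346°

With h = a·x + b·y + c and OW-A as origin, the differences give:
  (-45)·a + (-45)·b = +0.2
  20·a + (-80)·b = +0.5
Eliminate b (×(-80) and ×(-45), subtract): 4500·a = 6.50 → a = ∂h/∂x = +0.001444
Back-substitute: b = ∂h/∂y = -0.005889.
Flow direction (−∇h) has components (-0.001444 E, +0.005889 N).
Azimuth = atan2(E, N) = atan2(-0.001444, +0.005889) = 346.2° ≈ 346°.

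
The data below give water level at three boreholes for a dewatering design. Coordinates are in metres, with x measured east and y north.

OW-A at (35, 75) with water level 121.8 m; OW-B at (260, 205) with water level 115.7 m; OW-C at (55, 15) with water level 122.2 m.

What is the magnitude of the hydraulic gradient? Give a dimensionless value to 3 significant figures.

Differences from OW-A: to OW-B (Δx, Δy, Δh) = (225, 130, -6.1); to OW-C = (20, -60, +0.4).
Solve a·Δx + b·Δy = Δh: det = 225·(-60) − 20·130 = -16100.
∂h/∂x = [(-6.1)·(-60) − (+0.4)·130] / -16100 = -0.01950
∂h/∂y = [225·(+0.4) − 20·(-6.1)] / -16100 = -0.01317
|∇h| = √(-0.01950² + -0.01317²) = 0.02353

0.0235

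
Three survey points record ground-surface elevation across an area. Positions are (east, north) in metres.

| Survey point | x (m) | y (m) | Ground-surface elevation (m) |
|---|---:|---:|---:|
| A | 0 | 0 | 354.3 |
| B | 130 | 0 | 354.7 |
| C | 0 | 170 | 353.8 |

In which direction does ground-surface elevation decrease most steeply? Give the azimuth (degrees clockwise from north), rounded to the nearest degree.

314°

∂z/∂x = (354.7 − 354.3) / (130 − 0) = +0.003077
∂z/∂y = (353.8 − 354.3) / (170 − 0) = -0.002941
Steepest decrease is along −∇f: components (-0.003077 E, +0.002941 N).
Azimuth = atan2(-0.003077, +0.002941) = 313.7° ≈ 314°.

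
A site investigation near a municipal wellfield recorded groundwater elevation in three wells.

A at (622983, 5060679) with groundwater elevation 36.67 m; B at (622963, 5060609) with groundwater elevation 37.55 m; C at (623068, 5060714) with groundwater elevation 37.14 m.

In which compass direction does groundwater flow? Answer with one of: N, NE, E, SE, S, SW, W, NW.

With h = a·x + b·y + c and A as origin, the differences give:
  (-20)·a + (-70)·b = +0.88
  85·a + 35·b = +0.47
Eliminate b (×35 and ×(-70), subtract): 5250·a = 63.700 → a = ∂h/∂x = +0.01213
Back-substitute: b = ∂h/∂y = -0.01604.
Flow = −∇h = (-0.01213 east, +0.01604 north), which points northwest.

NW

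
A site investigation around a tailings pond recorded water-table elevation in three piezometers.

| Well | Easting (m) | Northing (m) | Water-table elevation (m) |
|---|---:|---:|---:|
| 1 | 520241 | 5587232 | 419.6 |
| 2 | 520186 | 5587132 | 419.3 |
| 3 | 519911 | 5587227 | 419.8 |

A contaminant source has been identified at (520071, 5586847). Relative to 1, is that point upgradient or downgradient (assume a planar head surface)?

downgradient

With h = a·x + b·y + c and 1 as origin, the differences give:
  (-55)·a + (-100)·b = -0.3
  (-330)·a + (-5)·b = +0.2
Eliminate b (×(-5) and ×(-100), subtract): -32725·a = 21.50 → a = ∂h/∂x = -0.0006570
Back-substitute: b = ∂h/∂y = +0.003361.
Head at (520071, 5586847) = 419.6 + (-0.0006570)·(-170) + (+0.003361)·(-385) = 418.42 m.
That is lower than the 419.6 m at 1, so the point is downgradient.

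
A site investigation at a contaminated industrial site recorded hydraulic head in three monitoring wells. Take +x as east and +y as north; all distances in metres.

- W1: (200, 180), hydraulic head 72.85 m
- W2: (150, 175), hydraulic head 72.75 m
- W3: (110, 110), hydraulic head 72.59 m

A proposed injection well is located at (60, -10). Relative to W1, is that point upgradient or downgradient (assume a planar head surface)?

downgradient

Three-point gradient (reference W1): Δ to W2 = (-50, -5, -0.10), Δ to W3 = (-90, -70, -0.26).
∂h/∂x = +0.001869, ∂h/∂y = +0.001311 (det = 3050).
Head at (60, -10) = 72.85 + (+0.001869)·(-140) + (+0.001311)·(-190) = 72.34 m.
That is lower than the 72.85 m at W1, so the point is downgradient.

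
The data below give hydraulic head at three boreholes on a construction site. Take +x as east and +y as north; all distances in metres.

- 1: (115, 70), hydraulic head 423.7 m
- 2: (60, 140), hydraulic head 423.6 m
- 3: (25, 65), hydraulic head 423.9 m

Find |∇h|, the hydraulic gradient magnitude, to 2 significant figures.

0.0037

Taking 1 as reference: 2−1 = (-55, 70, -0.1); 3−1 = (-90, -5, +0.2).
Solve a·Δx + b·Δy = Δh: det = (-55)·(-5) − (-90)·70 = 6575.
∂h/∂x = [(-0.1)·(-5) − (+0.2)·70] / 6575 = -0.002053
∂h/∂y = [(-55)·(+0.2) − (-90)·(-0.1)] / 6575 = -0.003042
|∇h| = √(-0.002053² + -0.003042²) = 0.00367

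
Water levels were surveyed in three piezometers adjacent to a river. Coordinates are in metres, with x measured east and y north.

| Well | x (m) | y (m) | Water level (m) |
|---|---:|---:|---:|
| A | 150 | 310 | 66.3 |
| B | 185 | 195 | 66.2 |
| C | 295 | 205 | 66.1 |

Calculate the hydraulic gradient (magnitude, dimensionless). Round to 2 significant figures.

Differences from A: to B (Δx, Δy, Δh) = (35, -115, -0.1); to C = (145, -105, -0.2).
Determinant of the coordinate differences = 35·(-105) − 145·(-115) = 13000.
∂h/∂x = [(-0.1)·(-105) − (-0.2)·(-115)] / 13000 = -0.0009615
∂h/∂y = [35·(-0.2) − 145·(-0.1)] / 13000 = +0.0005769
|∇h| = √(-0.0009615² + 0.0005769²) = 0.001121

0.0011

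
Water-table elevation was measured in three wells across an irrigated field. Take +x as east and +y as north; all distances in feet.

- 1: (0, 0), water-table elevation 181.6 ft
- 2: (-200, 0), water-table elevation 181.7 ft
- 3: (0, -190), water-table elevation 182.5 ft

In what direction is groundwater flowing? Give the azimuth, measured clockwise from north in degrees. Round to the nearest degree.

006°

∂h/∂x = (181.7 − 181.6) / (-200 − 0) = -0.0005000
∂h/∂y = (182.5 − 181.6) / (-190 − 0) = -0.004737
Flow direction (−∇h) has components (+0.0005000 E, +0.004737 N).
Azimuth = atan2(E, N) = atan2(+0.0005000, +0.004737) = 6.0° ≈ 006°.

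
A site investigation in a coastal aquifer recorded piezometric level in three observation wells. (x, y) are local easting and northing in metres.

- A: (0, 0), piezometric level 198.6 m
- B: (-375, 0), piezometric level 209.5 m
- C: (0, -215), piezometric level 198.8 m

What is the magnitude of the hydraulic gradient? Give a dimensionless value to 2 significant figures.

∂h/∂x = (209.5 − 198.6) / (-375 − 0) = -0.02907
∂h/∂y = (198.8 − 198.6) / (-215 − 0) = -0.0009302
|∇h| = √(-0.02907² + -0.0009302²) = 0.02908

0.029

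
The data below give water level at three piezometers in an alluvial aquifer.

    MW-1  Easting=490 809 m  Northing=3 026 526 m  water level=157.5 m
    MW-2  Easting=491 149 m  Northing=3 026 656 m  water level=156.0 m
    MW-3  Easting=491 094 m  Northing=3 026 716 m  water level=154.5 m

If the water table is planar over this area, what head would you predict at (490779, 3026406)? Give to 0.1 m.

160.0 m

Three-point gradient (reference MW-1): Δ to MW-2 = (340, 130, -1.5), Δ to MW-3 = (285, 190, -3.0).
∂h/∂x = +0.003811, ∂h/∂y = -0.02151 (det = 27550).
h(490779, 3026406) = 157.5 + (+0.003811)·(-30) + (-0.02151)·(-120) = 157.5 -0.114 +2.581 = 159.966 m.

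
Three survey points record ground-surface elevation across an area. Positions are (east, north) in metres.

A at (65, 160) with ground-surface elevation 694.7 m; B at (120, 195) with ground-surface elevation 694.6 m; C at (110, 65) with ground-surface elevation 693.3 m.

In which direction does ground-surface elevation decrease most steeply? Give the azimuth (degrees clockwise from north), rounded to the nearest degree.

141°

With z = a·x + b·y + c and A as origin, the differences give:
  55·a + 35·b = -0.1
  45·a + (-95)·b = -1.4
Eliminate b (×(-95) and ×35, subtract): -6800·a = 58.50 → a = ∂z/∂x = -0.008603
Back-substitute: b = ∂z/∂y = +0.01066.
Steepest decrease is along −∇f: components (+0.008603 E, -0.01066 N).
Azimuth = atan2(+0.008603, -0.01066) = 141.1° ≈ 141°.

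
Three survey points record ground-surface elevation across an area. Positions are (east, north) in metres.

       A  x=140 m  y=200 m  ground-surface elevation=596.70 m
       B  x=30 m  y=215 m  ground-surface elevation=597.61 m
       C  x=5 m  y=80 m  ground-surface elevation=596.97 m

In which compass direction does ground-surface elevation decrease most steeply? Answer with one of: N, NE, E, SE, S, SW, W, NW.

Taking A as reference: B−A = (-110, 15, +0.91); C−A = (-135, -120, +0.27).
Solve a·Δx + b·Δy = Δz: det = (-110)·(-120) − (-135)·15 = 15225.
∂z/∂x = [(+0.91)·(-120) − (+0.27)·15] / 15225 = -0.007438
∂z/∂y = [(-110)·(+0.27) − (-135)·(+0.91)] / 15225 = +0.006118
Steepest decrease is along −∇f = (+0.007438 E, -0.006118 N) → southeast.

SE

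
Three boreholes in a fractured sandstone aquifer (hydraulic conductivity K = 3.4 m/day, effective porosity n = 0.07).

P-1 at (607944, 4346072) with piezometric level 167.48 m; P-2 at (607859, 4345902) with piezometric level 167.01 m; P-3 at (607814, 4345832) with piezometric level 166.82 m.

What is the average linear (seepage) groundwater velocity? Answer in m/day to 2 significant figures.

0.14 m/day

Taking P-1 as reference: P-2−P-1 = (-85, -170, -0.47); P-3−P-1 = (-130, -240, -0.66).
Determinant of the coordinate differences = (-85)·(-240) − (-130)·(-170) = -1700.
∂h/∂x = [(-0.47)·(-240) − (-0.66)·(-170)] / -1700 = -0.0003529
∂h/∂y = [(-85)·(-0.66) − (-130)·(-0.47)] / -1700 = +0.002941
|∇h| = √(-0.0003529² + 0.002941²) = 0.002962
Seepage velocity v = K·i/n = 3.4 × 0.002962 / 0.07 = 0.1439 m/day.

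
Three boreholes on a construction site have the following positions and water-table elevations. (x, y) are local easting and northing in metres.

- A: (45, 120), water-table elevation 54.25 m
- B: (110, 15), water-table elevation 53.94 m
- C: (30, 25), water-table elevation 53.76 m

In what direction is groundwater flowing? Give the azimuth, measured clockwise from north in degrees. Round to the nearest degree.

211°

With h = a·x + b·y + c and A as origin, the differences give:
  65·a + (-105)·b = -0.31
  (-15)·a + (-95)·b = -0.49
Eliminate b (×(-95) and ×(-105), subtract): -7750·a = -22.000 → a = ∂h/∂x = +0.002839
Back-substitute: b = ∂h/∂y = +0.004710.
Flow direction (−∇h) has components (-0.002839 E, -0.004710 N).
Azimuth = atan2(E, N) = atan2(-0.002839, -0.004710) = 211.1° ≈ 211°.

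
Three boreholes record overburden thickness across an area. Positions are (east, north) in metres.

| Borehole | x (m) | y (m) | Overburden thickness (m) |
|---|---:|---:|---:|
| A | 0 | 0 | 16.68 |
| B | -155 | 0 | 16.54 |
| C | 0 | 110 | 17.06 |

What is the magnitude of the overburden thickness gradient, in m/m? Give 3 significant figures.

∂d/∂x = (16.54 − 16.68) / (-155 − 0) = +0.0009032
∂d/∂y = (17.06 − 16.68) / (110 − 0) = +0.003455
|∇f| = √(0.0009032² + 0.003455²) = 0.003571 m/m

0.00357 m/m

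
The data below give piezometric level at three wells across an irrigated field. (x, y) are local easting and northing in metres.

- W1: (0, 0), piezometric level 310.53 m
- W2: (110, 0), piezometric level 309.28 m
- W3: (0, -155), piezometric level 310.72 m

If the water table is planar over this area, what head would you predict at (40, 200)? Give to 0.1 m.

309.8 m

∂h/∂x = (309.28 − 310.53) / (110 − 0) = -0.01136
∂h/∂y = (310.72 − 310.53) / (-155 − 0) = -0.001226
h(40, 200) = 310.53 + (-0.01136)·(40) + (-0.001226)·(200) = 310.53 -0.455 -0.245 = 309.830 m.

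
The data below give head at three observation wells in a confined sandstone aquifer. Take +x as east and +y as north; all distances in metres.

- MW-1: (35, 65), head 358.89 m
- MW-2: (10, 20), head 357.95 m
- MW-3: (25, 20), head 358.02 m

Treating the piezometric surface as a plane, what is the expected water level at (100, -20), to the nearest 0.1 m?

357.6 m

With h = a·x + b·y + c and MW-1 as origin, the differences give:
  (-25)·a + (-45)·b = -0.94
  (-10)·a + (-45)·b = -0.87
Eliminate b (×(-45) and ×(-45), subtract): 675·a = 3.150 → a = ∂h/∂x = +0.004667
Back-substitute: b = ∂h/∂y = +0.01830.
h(100, -20) = 358.89 + (+0.004667)·(65) + (+0.01830)·(-85) = 358.89 +0.303 -1.555 = 357.638 m.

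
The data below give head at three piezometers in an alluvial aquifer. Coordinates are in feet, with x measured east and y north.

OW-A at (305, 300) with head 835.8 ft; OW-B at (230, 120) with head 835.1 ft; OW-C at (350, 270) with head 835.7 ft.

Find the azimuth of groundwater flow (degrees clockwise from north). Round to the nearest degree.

184°

With h = a·x + b·y + c and OW-A as origin, the differences give:
  (-75)·a + (-180)·b = -0.7
  45·a + (-30)·b = -0.1
Eliminate b (×(-30) and ×(-180), subtract): 10350·a = 3.00 → a = ∂h/∂x = +0.0002899
Back-substitute: b = ∂h/∂y = +0.003768.
Flow direction (−∇h) has components (-0.0002899 E, -0.003768 N).
Azimuth = atan2(E, N) = atan2(-0.0002899, -0.003768) = 184.4° ≈ 184°.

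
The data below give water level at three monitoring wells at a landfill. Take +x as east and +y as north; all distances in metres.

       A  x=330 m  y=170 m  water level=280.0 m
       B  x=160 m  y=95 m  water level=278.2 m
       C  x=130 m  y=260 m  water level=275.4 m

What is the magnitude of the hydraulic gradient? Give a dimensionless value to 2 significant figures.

Taking A as reference: B−A = (-170, -75, -1.8); C−A = (-200, 90, -4.6).
Determinant of the coordinate differences = (-170)·90 − (-200)·(-75) = -30300.
∂h/∂x = [(-1.8)·90 − (-4.6)·(-75)] / -30300 = +0.01673
∂h/∂y = [(-170)·(-4.6) − (-200)·(-1.8)] / -30300 = -0.01393
|∇h| = √(0.01673² + -0.01393²) = 0.02177

0.022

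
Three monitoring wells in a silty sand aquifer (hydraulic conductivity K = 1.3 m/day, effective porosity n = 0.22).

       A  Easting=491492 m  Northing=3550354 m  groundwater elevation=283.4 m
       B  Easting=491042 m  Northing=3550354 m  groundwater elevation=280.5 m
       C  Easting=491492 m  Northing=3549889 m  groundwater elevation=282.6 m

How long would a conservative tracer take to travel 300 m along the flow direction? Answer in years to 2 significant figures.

21 years

∂h/∂x = (280.5 − 283.4) / (491042 − 491492) = +0.006444
∂h/∂y = (282.6 − 283.4) / (3549889 − 3550354) = +0.001720
|∇h| = √(0.006444² + 0.001720²) = 0.00667
Seepage velocity v = K·i/n = 1.3 × 0.00667 / 0.22 = 0.03941 m/day.
t = 300 / 0.03941 = 7612 days = 20.8 years.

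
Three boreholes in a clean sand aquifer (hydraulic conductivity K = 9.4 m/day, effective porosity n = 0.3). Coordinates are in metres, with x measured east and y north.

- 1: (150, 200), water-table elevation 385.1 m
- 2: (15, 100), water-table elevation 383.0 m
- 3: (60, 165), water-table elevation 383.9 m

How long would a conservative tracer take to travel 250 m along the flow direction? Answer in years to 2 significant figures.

1.7 years

Taking 1 as reference: 2−1 = (-135, -100, -2.1); 3−1 = (-90, -35, -1.2).
Determinant of the coordinate differences = (-135)·(-35) − (-90)·(-100) = -4275.
∂h/∂x = [(-2.1)·(-35) − (-1.2)·(-100)] / -4275 = +0.01088
∂h/∂y = [(-135)·(-1.2) − (-90)·(-2.1)] / -4275 = +0.006316
|∇h| = √(0.01088² + 0.006316²) = 0.01258
Seepage velocity v = K·i/n = 9.4 × 0.01258 / 0.3 = 0.3942 m/day.
t = 250 / 0.3942 = 634.2 days = 1.74 years.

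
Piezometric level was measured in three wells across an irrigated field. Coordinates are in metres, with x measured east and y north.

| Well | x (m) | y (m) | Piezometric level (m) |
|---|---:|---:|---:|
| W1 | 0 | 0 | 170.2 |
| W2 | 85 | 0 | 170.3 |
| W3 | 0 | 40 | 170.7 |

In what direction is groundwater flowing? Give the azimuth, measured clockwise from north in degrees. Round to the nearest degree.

∂h/∂x = (170.3 − 170.2) / (85 − 0) = +0.001176
∂h/∂y = (170.7 − 170.2) / (40 − 0) = +0.01250
Flow direction (−∇h) has components (-0.001176 E, -0.01250 N).
Azimuth = atan2(E, N) = atan2(-0.001176, -0.01250) = 185.4° ≈ 185°.

185°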